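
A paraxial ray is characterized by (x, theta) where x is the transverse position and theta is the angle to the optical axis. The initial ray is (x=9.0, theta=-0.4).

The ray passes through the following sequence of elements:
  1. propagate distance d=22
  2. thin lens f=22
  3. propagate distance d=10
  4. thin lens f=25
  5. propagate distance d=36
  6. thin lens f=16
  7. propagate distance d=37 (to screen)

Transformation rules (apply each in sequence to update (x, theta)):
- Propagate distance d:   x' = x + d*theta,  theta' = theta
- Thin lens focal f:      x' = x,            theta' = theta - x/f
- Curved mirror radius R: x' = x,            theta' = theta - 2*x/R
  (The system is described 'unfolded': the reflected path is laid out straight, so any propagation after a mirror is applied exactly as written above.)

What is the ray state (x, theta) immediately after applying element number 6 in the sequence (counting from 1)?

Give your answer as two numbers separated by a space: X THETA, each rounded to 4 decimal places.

Initial: x=9.0000 theta=-0.4000
After 1 (propagate distance d=22): x=0.2000 theta=-0.4000
After 2 (thin lens f=22): x=0.2000 theta=-9/22 (≈-0.4091)
After 3 (propagate distance d=10): x=-214/55 (≈-3.8909) theta=-9/22 (≈-0.4091)
After 4 (thin lens f=25): x=-214/55 (≈-3.8909) theta=-697/2750 (≈-0.2535)
After 5 (propagate distance d=36): x=-17896/1375 (≈-13.0153) theta=-697/2750 (≈-0.2535)
After 6 (thin lens f=16): x=-17896/1375 (≈-13.0153) theta=0.5600
Rounded to 4 decimal places: x = -13.0153, theta = 0.5600

Answer: -13.0153 0.5600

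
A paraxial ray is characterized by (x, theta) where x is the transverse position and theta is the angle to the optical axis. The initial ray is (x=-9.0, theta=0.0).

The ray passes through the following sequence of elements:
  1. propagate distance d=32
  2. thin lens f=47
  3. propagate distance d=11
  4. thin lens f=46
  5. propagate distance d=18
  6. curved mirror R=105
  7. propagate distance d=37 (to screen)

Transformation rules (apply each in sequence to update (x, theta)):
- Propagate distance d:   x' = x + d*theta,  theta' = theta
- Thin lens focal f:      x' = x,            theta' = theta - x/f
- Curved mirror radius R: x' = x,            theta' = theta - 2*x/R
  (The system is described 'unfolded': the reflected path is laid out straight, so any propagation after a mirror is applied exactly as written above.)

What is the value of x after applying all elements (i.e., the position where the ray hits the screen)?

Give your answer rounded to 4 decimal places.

Answer: 12.4087

Derivation:
Initial: x=-9.0000 theta=0.0000
After 1 (propagate distance d=32): x=-9.0000 theta=0.0000
After 2 (thin lens f=47): x=-9.0000 theta=9/47 (≈0.1915)
After 3 (propagate distance d=11): x=-324/47 (≈-6.8936) theta=9/47 (≈0.1915)
After 4 (thin lens f=46): x=-324/47 (≈-6.8936) theta=369/1081 (≈0.3414)
After 5 (propagate distance d=18): x=-810/1081 (≈-0.7493) theta=369/1081 (≈0.3414)
After 6 (curved mirror R=105): x=-810/1081 (≈-0.7493) theta=117/329 (≈0.3556)
After 7 (propagate distance d=37 (to screen)): x=93897/7567 (≈12.4087) theta=117/329 (≈0.3556)
Rounded to 4 decimal places: x = 12.4087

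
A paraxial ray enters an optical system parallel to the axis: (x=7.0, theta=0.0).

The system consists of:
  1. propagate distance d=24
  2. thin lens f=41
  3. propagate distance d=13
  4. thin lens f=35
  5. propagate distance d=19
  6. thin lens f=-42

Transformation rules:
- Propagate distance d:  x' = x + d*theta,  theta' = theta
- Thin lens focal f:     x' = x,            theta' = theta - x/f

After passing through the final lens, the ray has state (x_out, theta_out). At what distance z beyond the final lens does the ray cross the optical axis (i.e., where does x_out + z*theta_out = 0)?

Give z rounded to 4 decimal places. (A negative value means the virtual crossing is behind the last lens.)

Initial: x=7.0000 theta=0.0000
After 1 (propagate distance d=24): x=7.0000 theta=0.0000
After 2 (thin lens f=41): x=7.0000 theta=-7/41 (≈-0.1707)
After 3 (propagate distance d=13): x=196/41 (≈4.7805) theta=-7/41 (≈-0.1707)
After 4 (thin lens f=35): x=196/41 (≈4.7805) theta=-63/205 (≈-0.3073)
After 5 (propagate distance d=19): x=-217/205 (≈-1.0585) theta=-63/205 (≈-0.3073)
After 6 (thin lens f=-42): x=-217/205 (≈-1.0585) theta=-409/1230 (≈-0.3325)
z_focus = -x_out/theta_out = -(-217/205)/(-409/1230) = -1302/409 ≈ -3.1834
Rounded to 4 decimal places: z = -3.1834

Answer: -3.1834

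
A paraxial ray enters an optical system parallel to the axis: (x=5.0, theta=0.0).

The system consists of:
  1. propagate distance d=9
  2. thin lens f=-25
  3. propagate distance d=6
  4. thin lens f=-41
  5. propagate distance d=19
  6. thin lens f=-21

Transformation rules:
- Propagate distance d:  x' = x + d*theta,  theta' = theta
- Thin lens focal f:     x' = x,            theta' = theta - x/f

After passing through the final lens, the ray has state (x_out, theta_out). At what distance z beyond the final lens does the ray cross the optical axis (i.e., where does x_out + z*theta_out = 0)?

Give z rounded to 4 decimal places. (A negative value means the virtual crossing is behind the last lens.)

Answer: -13.3508

Derivation:
Initial: x=5.0000 theta=0.0000
After 1 (propagate distance d=9): x=5.0000 theta=0.0000
After 2 (thin lens f=-25): x=5.0000 theta=0.2000
After 3 (propagate distance d=6): x=6.2000 theta=0.2000
After 4 (thin lens f=-41): x=6.2000 theta=72/205 (≈0.3512)
After 5 (propagate distance d=19): x=2639/205 (≈12.8732) theta=72/205 (≈0.3512)
After 6 (thin lens f=-21): x=2639/205 (≈12.8732) theta=593/615 (≈0.9642)
z_focus = -x_out/theta_out = -(2639/205)/(593/615) = -7917/593 ≈ -13.3508
Rounded to 4 decimal places: z = -13.3508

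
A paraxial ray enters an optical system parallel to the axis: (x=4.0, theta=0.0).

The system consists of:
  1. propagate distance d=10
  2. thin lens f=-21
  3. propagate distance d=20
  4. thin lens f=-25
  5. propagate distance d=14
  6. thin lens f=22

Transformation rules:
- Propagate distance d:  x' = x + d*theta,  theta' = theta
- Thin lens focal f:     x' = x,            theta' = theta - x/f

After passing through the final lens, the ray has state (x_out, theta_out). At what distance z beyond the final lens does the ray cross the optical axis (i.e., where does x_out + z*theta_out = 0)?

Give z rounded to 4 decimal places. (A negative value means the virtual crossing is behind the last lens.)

Answer: 86.2736

Derivation:
Initial: x=4.0000 theta=0.0000
After 1 (propagate distance d=10): x=4.0000 theta=0.0000
After 2 (thin lens f=-21): x=4.0000 theta=4/21 (≈0.1905)
After 3 (propagate distance d=20): x=164/21 (≈7.8095) theta=4/21 (≈0.1905)
After 4 (thin lens f=-25): x=164/21 (≈7.8095) theta=88/175 (≈0.5029)
After 5 (propagate distance d=14): x=7796/525 (≈14.8495) theta=88/175 (≈0.5029)
After 6 (thin lens f=22): x=7796/525 (≈14.8495) theta=-142/825 (≈-0.1721)
z_focus = -x_out/theta_out = -(7796/525)/(-142/825) = 42878/497 ≈ 86.2736
Rounded to 4 decimal places: z = 86.2736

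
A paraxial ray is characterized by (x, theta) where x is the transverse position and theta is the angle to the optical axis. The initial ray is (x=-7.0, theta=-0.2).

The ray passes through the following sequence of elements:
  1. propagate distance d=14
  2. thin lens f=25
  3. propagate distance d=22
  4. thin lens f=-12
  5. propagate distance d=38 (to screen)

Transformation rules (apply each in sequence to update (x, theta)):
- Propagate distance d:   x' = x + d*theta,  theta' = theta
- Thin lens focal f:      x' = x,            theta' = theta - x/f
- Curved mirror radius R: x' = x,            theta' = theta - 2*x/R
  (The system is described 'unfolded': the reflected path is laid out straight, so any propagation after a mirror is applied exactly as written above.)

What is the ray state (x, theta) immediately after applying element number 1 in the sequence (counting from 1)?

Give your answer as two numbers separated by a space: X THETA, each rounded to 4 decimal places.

Answer: -9.8000 -0.2000

Derivation:
Initial: x=-7.0000 theta=-0.2000
After 1 (propagate distance d=14): x=-9.8000 theta=-0.2000
Rounded to 4 decimal places: x = -9.8000, theta = -0.2000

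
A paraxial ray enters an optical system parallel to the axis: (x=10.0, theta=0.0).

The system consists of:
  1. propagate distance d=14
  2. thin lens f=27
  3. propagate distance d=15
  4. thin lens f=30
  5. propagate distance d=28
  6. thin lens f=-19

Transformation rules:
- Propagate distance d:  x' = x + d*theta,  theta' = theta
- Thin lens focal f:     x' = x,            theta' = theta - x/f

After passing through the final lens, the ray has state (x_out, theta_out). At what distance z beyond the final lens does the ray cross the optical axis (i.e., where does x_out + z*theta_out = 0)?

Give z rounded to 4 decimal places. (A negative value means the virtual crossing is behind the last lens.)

Answer: -9.6059

Derivation:
Initial: x=10.0000 theta=0.0000
After 1 (propagate distance d=14): x=10.0000 theta=0.0000
After 2 (thin lens f=27): x=10.0000 theta=-10/27 (≈-0.3704)
After 3 (propagate distance d=15): x=40/9 (≈4.4444) theta=-10/27 (≈-0.3704)
After 4 (thin lens f=30): x=40/9 (≈4.4444) theta=-14/27 (≈-0.5185)
After 5 (propagate distance d=28): x=-272/27 (≈-10.0741) theta=-14/27 (≈-0.5185)
After 6 (thin lens f=-19): x=-272/27 (≈-10.0741) theta=-538/513 (≈-1.0487)
z_focus = -x_out/theta_out = -(-272/27)/(-538/513) = -2584/269 ≈ -9.6059
Rounded to 4 decimal places: z = -9.6059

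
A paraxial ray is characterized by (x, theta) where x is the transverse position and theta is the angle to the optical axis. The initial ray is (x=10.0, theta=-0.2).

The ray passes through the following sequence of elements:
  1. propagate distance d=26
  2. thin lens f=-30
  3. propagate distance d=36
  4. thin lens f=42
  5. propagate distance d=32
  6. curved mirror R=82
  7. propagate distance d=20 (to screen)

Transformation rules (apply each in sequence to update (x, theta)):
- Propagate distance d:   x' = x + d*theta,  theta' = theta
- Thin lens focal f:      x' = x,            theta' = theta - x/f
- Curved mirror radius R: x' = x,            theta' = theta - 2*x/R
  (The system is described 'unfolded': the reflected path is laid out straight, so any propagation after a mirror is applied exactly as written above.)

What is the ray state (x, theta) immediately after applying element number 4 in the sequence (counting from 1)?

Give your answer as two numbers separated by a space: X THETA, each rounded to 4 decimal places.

Initial: x=10.0000 theta=-0.2000
After 1 (propagate distance d=26): x=4.8000 theta=-0.2000
After 2 (thin lens f=-30): x=4.8000 theta=-0.0400
After 3 (propagate distance d=36): x=3.3600 theta=-0.0400
After 4 (thin lens f=42): x=3.3600 theta=-0.1200
Rounded to 4 decimal places: x = 3.3600, theta = -0.1200

Answer: 3.3600 -0.1200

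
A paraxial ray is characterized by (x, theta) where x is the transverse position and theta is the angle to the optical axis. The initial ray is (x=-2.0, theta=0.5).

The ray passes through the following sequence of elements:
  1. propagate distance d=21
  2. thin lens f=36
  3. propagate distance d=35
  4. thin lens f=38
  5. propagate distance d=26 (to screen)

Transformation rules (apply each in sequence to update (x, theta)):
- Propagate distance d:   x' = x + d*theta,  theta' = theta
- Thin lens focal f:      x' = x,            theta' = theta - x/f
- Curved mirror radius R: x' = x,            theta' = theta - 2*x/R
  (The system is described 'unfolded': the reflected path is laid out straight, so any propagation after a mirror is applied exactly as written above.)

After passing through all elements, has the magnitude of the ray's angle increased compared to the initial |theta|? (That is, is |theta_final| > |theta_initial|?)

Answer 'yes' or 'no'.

Initial: x=-2.0000 theta=0.5000
After 1 (propagate distance d=21): x=8.5000 theta=0.5000
After 2 (thin lens f=36): x=8.5000 theta=19/72 (≈0.2639)
After 3 (propagate distance d=35): x=1277/72 (≈17.7361) theta=19/72 (≈0.2639)
After 4 (thin lens f=38): x=1277/72 (≈17.7361) theta=-185/912 (≈-0.2029)
After 5 (propagate distance d=26 (to screen)): x=2131/171 (≈12.4620) theta=-185/912 (≈-0.2029)
|theta_initial|=0.5000 |theta_final|=185/912 (≈0.2029) -> not increased

Answer: no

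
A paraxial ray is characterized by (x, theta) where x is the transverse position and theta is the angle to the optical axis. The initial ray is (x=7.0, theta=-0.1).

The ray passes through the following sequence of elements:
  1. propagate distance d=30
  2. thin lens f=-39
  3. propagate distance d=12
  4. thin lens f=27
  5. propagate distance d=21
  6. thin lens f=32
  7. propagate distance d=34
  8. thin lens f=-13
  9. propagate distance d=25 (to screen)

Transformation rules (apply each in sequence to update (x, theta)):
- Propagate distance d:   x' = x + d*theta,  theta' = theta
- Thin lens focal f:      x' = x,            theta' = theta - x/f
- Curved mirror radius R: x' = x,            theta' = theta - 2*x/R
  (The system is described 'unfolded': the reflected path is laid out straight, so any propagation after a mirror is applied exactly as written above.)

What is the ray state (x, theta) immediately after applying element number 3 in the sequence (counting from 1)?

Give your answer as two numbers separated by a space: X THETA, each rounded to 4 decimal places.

Answer: 4.0308 0.0026

Derivation:
Initial: x=7.0000 theta=-0.1000
After 1 (propagate distance d=30): x=4.0000 theta=-0.1000
After 2 (thin lens f=-39): x=4.0000 theta=1/390 (≈0.0026)
After 3 (propagate distance d=12): x=262/65 (≈4.0308) theta=1/390 (≈0.0026)
Rounded to 4 decimal places: x = 4.0308, theta = 0.0026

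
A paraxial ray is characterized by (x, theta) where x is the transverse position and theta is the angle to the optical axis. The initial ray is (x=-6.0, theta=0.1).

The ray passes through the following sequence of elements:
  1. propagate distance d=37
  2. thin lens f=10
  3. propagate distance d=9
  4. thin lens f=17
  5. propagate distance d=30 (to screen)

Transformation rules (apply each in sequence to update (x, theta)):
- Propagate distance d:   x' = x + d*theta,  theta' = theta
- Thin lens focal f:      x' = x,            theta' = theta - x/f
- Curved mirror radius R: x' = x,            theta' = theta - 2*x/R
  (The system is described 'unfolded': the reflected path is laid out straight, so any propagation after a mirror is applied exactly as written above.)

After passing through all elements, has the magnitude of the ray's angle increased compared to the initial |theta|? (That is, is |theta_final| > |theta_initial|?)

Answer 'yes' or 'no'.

Initial: x=-6.0000 theta=0.1000
After 1 (propagate distance d=37): x=-2.3000 theta=0.1000
After 2 (thin lens f=10): x=-2.3000 theta=0.3300
After 3 (propagate distance d=9): x=0.6700 theta=0.3300
After 4 (thin lens f=17): x=0.6700 theta=247/850 (≈0.2906)
After 5 (propagate distance d=30 (to screen)): x=15959/1700 (≈9.3876) theta=247/850 (≈0.2906)
|theta_initial|=0.1000 |theta_final|=247/850 (≈0.2906) -> increased

Answer: yes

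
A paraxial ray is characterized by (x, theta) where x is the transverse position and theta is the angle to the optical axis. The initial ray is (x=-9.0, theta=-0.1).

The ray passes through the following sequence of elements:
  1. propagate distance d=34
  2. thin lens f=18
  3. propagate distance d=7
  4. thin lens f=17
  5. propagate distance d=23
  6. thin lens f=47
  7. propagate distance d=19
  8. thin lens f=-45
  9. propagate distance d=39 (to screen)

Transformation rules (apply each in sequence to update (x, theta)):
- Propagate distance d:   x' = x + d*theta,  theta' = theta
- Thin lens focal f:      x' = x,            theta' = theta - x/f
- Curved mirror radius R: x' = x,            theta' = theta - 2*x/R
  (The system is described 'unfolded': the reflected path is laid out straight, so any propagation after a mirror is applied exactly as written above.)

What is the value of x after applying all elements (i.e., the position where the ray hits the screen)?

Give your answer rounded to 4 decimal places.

Initial: x=-9.0000 theta=-0.1000
After 1 (propagate distance d=34): x=-12.4000 theta=-0.1000
After 2 (thin lens f=18): x=-12.4000 theta=53/90 (≈0.5889)
After 3 (propagate distance d=7): x=-149/18 (≈-8.2778) theta=53/90 (≈0.5889)
After 4 (thin lens f=17): x=-149/18 (≈-8.2778) theta=823/765 (≈1.0758)
After 5 (propagate distance d=23): x=25193/1530 (≈16.4660) theta=823/765 (≈1.0758)
After 6 (thin lens f=47): x=25193/1530 (≈16.4660) theta=52169/71910 (≈0.7255)
After 7 (propagate distance d=19): x=120849/3995 (≈30.2501) theta=52169/71910 (≈0.7255)
After 8 (thin lens f=-45): x=120849/3995 (≈30.2501) theta=502543/359550 (≈1.3977)
After 9 (propagate distance d=39 (to screen)): x=10158529/119850 (≈84.7604) theta=502543/359550 (≈1.3977)
Rounded to 4 decimal places: x = 84.7604

Answer: 84.7604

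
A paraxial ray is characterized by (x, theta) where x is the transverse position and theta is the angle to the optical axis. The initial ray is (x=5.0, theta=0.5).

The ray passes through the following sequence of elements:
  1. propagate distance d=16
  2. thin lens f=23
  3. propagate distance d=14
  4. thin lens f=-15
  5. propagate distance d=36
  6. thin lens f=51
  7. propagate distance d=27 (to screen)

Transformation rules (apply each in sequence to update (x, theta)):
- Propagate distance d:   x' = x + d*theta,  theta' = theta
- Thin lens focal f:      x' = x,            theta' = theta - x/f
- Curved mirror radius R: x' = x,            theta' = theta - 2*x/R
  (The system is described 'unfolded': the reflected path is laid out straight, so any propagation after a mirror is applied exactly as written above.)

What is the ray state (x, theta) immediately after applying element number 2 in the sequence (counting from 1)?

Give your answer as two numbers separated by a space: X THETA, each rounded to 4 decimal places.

Answer: 13.0000 -0.0652

Derivation:
Initial: x=5.0000 theta=0.5000
After 1 (propagate distance d=16): x=13.0000 theta=0.5000
After 2 (thin lens f=23): x=13.0000 theta=-3/46 (≈-0.0652)
Rounded to 4 decimal places: x = 13.0000, theta = -0.0652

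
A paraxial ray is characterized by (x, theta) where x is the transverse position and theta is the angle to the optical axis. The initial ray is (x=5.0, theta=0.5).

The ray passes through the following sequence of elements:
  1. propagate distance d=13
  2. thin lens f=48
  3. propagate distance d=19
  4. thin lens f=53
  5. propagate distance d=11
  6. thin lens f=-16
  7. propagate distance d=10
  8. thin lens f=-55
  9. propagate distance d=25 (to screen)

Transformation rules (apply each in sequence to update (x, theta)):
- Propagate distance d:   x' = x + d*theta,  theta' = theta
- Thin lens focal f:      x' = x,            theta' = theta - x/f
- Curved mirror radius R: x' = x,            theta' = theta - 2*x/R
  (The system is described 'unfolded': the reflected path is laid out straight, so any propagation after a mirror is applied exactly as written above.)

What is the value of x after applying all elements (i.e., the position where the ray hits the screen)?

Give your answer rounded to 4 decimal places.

Answer: 60.4466

Derivation:
Initial: x=5.0000 theta=0.5000
After 1 (propagate distance d=13): x=11.5000 theta=0.5000
After 2 (thin lens f=48): x=11.5000 theta=25/96 (≈0.2604)
After 3 (propagate distance d=19): x=1579/96 (≈16.4479) theta=25/96 (≈0.2604)
After 4 (thin lens f=53): x=1579/96 (≈16.4479) theta=-127/2544 (≈-0.0499)
After 5 (propagate distance d=11): x=80893/5088 (≈15.8988) theta=-127/2544 (≈-0.0499)
After 6 (thin lens f=-16): x=80893/5088 (≈15.8988) theta=76829/81408 (≈0.9438)
After 7 (propagate distance d=10): x=343763/13568 (≈25.3363) theta=76829/81408 (≈0.9438)
After 8 (thin lens f=-55): x=343763/13568 (≈25.3363) theta=6288173/4477440 (≈1.4044)
After 9 (propagate distance d=25 (to screen)): x=54129223/895488 (≈60.4466) theta=6288173/4477440 (≈1.4044)
Rounded to 4 decimal places: x = 60.4466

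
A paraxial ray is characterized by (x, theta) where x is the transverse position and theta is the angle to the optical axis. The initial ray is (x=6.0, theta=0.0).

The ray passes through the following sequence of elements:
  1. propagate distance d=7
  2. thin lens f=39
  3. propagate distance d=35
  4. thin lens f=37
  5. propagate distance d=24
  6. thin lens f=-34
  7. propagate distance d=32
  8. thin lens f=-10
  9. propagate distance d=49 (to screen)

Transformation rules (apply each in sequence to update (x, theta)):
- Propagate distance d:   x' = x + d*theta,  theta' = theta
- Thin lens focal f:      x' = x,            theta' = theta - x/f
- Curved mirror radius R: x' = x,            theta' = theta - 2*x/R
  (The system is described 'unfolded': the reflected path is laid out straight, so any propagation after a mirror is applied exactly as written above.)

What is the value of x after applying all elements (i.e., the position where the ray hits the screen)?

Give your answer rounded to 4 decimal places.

Initial: x=6.0000 theta=0.0000
After 1 (propagate distance d=7): x=6.0000 theta=0.0000
After 2 (thin lens f=39): x=6.0000 theta=-2/13 (≈-0.1538)
After 3 (propagate distance d=35): x=8/13 (≈0.6154) theta=-2/13 (≈-0.1538)
After 4 (thin lens f=37): x=8/13 (≈0.6154) theta=-82/481 (≈-0.1705)
After 5 (propagate distance d=24): x=-1672/481 (≈-3.4761) theta=-82/481 (≈-0.1705)
After 6 (thin lens f=-34): x=-1672/481 (≈-3.4761) theta=-2230/8177 (≈-0.2727)
After 7 (propagate distance d=32): x=-99784/8177 (≈-12.2030) theta=-2230/8177 (≈-0.2727)
After 8 (thin lens f=-10): x=-99784/8177 (≈-12.2030) theta=-61042/40885 (≈-1.4930)
After 9 (propagate distance d=49 (to screen)): x=-3489978/40885 (≈-85.3608) theta=-61042/40885 (≈-1.4930)
Rounded to 4 decimal places: x = -85.3608

Answer: -85.3608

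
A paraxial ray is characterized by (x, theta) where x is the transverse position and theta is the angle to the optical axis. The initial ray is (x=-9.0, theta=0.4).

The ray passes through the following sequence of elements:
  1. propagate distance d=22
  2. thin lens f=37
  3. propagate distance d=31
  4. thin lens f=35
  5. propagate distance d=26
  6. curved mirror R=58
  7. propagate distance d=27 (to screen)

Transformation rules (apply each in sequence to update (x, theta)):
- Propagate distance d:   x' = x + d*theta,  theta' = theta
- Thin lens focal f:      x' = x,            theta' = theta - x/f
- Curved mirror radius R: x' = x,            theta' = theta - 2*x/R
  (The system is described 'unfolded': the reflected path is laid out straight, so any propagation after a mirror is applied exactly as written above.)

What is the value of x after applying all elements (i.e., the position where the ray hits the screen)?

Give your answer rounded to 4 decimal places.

Answer: 2.3515

Derivation:
Initial: x=-9.0000 theta=0.4000
After 1 (propagate distance d=22): x=-0.2000 theta=0.4000
After 2 (thin lens f=37): x=-0.2000 theta=15/37 (≈0.4054)
After 3 (propagate distance d=31): x=2288/185 (≈12.3676) theta=15/37 (≈0.4054)
After 4 (thin lens f=35): x=2288/185 (≈12.3676) theta=337/6475 (≈0.0520)
After 5 (propagate distance d=26): x=88842/6475 (≈13.7208) theta=337/6475 (≈0.0520)
After 6 (curved mirror R=58): x=88842/6475 (≈13.7208) theta=-2137/5075 (≈-0.4211)
After 7 (propagate distance d=27 (to screen)): x=88311/37555 (≈2.3515) theta=-2137/5075 (≈-0.4211)
Rounded to 4 decimal places: x = 2.3515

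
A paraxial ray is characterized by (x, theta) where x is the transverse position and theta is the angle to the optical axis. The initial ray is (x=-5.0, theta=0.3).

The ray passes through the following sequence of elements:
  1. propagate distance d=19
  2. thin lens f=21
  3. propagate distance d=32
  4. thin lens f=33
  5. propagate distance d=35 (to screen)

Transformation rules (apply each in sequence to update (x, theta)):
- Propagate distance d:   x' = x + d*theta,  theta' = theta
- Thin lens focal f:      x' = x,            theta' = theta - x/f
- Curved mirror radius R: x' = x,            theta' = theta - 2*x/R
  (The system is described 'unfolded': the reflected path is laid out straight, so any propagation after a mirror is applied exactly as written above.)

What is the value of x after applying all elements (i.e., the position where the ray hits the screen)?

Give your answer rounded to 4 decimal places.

Initial: x=-5.0000 theta=0.3000
After 1 (propagate distance d=19): x=0.7000 theta=0.3000
After 2 (thin lens f=21): x=0.7000 theta=4/15 (≈0.2667)
After 3 (propagate distance d=32): x=277/30 (≈9.2333) theta=4/15 (≈0.2667)
After 4 (thin lens f=33): x=277/30 (≈9.2333) theta=-13/990 (≈-0.0131)
After 5 (propagate distance d=35 (to screen)): x=4343/495 (≈8.7737) theta=-13/990 (≈-0.0131)
Rounded to 4 decimal places: x = 8.7737

Answer: 8.7737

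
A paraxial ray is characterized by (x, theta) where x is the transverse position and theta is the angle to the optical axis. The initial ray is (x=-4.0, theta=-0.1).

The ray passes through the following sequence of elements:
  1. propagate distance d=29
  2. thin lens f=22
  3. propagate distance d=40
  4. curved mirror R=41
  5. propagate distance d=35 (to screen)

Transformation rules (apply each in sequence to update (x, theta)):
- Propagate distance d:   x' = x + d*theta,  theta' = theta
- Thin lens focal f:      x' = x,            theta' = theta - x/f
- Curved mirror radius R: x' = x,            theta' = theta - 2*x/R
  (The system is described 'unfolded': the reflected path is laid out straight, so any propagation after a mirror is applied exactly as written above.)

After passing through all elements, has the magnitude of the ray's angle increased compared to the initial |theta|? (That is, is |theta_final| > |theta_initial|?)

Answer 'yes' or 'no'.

Initial: x=-4.0000 theta=-0.1000
After 1 (propagate distance d=29): x=-6.9000 theta=-0.1000
After 2 (thin lens f=22): x=-6.9000 theta=47/220 (≈0.2136)
After 3 (propagate distance d=40): x=181/110 (≈1.6455) theta=47/220 (≈0.2136)
After 4 (curved mirror R=41): x=181/110 (≈1.6455) theta=1203/9020 (≈0.1334)
After 5 (propagate distance d=35 (to screen)): x=5177/820 (≈6.3134) theta=1203/9020 (≈0.1334)
|theta_initial|=0.1000 |theta_final|=1203/9020 (≈0.1334) -> increased

Answer: yes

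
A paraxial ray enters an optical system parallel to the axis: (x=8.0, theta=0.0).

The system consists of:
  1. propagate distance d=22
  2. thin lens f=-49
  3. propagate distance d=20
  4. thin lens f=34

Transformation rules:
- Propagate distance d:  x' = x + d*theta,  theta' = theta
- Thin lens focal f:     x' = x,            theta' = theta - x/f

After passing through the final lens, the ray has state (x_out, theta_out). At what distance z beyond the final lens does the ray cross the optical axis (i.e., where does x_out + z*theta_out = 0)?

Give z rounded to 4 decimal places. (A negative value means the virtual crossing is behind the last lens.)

Initial: x=8.0000 theta=0.0000
After 1 (propagate distance d=22): x=8.0000 theta=0.0000
After 2 (thin lens f=-49): x=8.0000 theta=8/49 (≈0.1633)
After 3 (propagate distance d=20): x=552/49 (≈11.2653) theta=8/49 (≈0.1633)
After 4 (thin lens f=34): x=552/49 (≈11.2653) theta=-20/119 (≈-0.1681)
z_focus = -x_out/theta_out = -(552/49)/(-20/119) = 2346/35 ≈ 67.0286
Rounded to 4 decimal places: z = 67.0286

Answer: 67.0286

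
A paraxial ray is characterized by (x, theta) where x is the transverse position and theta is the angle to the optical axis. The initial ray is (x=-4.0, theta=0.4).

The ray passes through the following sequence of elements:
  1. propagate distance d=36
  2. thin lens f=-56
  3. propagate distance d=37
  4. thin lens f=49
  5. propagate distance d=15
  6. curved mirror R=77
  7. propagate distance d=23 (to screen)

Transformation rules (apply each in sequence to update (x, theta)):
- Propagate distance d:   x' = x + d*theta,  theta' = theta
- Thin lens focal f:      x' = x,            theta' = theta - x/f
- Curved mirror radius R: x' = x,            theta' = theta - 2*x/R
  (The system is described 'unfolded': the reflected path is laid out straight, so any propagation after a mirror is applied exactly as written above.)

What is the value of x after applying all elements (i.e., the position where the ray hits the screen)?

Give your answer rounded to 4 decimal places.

Answer: 10.9139

Derivation:
Initial: x=-4.0000 theta=0.4000
After 1 (propagate distance d=36): x=10.4000 theta=0.4000
After 2 (thin lens f=-56): x=10.4000 theta=41/70 (≈0.5857)
After 3 (propagate distance d=37): x=449/14 (≈32.0714) theta=41/70 (≈0.5857)
After 4 (thin lens f=49): x=449/14 (≈32.0714) theta=-118/1715 (≈-0.0688)
After 5 (propagate distance d=15): x=21293/686 (≈31.0394) theta=-118/1715 (≈-0.0688)
After 6 (curved mirror R=77): x=21293/686 (≈31.0394) theta=-115551/132055 (≈-0.8750)
After 7 (propagate distance d=23 (to screen)): x=2882459/264110 (≈10.9139) theta=-115551/132055 (≈-0.8750)
Rounded to 4 decimal places: x = 10.9139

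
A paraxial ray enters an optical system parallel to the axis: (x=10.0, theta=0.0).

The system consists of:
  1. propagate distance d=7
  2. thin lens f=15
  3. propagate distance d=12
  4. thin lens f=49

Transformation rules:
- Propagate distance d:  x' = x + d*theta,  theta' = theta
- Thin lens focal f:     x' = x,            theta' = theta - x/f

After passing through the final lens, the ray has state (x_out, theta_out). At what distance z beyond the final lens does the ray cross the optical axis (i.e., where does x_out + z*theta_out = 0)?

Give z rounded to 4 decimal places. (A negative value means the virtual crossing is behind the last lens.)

Answer: 2.8269

Derivation:
Initial: x=10.0000 theta=0.0000
After 1 (propagate distance d=7): x=10.0000 theta=0.0000
After 2 (thin lens f=15): x=10.0000 theta=-2/3 (≈-0.6667)
After 3 (propagate distance d=12): x=2.0000 theta=-2/3 (≈-0.6667)
After 4 (thin lens f=49): x=2.0000 theta=-104/147 (≈-0.7075)
z_focus = -x_out/theta_out = -(2.0000)/(-104/147) = 147/52 ≈ 2.8269
Rounded to 4 decimal places: z = 2.8269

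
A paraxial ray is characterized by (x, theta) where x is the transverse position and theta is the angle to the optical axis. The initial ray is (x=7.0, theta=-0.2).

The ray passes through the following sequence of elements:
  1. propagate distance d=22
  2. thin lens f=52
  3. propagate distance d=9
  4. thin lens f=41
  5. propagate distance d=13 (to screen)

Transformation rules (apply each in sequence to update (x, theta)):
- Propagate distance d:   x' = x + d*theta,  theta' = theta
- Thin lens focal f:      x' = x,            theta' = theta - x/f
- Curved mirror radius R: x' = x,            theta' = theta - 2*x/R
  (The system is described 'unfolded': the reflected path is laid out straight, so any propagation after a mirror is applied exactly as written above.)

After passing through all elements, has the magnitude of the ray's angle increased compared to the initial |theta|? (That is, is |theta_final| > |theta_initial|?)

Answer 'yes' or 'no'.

Initial: x=7.0000 theta=-0.2000
After 1 (propagate distance d=22): x=2.6000 theta=-0.2000
After 2 (thin lens f=52): x=2.6000 theta=-0.2500
After 3 (propagate distance d=9): x=0.3500 theta=-0.2500
After 4 (thin lens f=41): x=0.3500 theta=-53/205 (≈-0.2585)
After 5 (propagate distance d=13 (to screen)): x=-2469/820 (≈-3.0110) theta=-53/205 (≈-0.2585)
|theta_initial|=0.2000 |theta_final|=53/205 (≈0.2585) -> increased

Answer: yes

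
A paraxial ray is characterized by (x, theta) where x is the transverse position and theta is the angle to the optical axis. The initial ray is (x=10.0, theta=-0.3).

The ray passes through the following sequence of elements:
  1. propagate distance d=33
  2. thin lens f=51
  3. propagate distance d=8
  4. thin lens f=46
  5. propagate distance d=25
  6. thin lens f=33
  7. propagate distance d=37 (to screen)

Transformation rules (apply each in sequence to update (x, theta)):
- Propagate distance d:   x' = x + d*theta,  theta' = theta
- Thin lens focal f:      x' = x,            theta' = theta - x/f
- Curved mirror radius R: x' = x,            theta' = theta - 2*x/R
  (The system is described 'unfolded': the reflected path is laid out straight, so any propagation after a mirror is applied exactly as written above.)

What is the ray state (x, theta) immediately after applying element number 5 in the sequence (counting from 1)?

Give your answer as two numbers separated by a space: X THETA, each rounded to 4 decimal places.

Initial: x=10.0000 theta=-0.3000
After 1 (propagate distance d=33): x=0.1000 theta=-0.3000
After 2 (thin lens f=51): x=0.1000 theta=-77/255 (≈-0.3020)
After 3 (propagate distance d=8): x=-1181/510 (≈-2.3157) theta=-77/255 (≈-0.3020)
After 4 (thin lens f=46): x=-1181/510 (≈-2.3157) theta=-5903/23460 (≈-0.2516)
After 5 (propagate distance d=25): x=-201901/23460 (≈-8.6062) theta=-5903/23460 (≈-0.2516)
Rounded to 4 decimal places: x = -8.6062, theta = -0.2516

Answer: -8.6062 -0.2516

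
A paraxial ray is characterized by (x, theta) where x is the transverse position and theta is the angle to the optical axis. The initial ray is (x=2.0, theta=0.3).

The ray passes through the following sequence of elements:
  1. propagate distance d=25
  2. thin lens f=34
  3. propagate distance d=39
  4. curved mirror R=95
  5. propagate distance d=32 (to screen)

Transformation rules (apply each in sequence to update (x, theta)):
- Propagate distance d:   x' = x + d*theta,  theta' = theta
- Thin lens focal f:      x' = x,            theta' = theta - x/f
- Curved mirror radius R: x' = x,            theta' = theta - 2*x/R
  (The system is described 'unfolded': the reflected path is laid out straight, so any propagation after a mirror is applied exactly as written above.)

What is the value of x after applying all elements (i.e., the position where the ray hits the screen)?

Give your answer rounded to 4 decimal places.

Answer: 4.0208

Derivation:
Initial: x=2.0000 theta=0.3000
After 1 (propagate distance d=25): x=9.5000 theta=0.3000
After 2 (thin lens f=34): x=9.5000 theta=7/340 (≈0.0206)
After 3 (propagate distance d=39): x=3503/340 (≈10.3029) theta=7/340 (≈0.0206)
After 4 (curved mirror R=95): x=3503/340 (≈10.3029) theta=-373/1900 (≈-0.1963)
After 5 (propagate distance d=32 (to screen)): x=129873/32300 (≈4.0208) theta=-373/1900 (≈-0.1963)
Rounded to 4 decimal places: x = 4.0208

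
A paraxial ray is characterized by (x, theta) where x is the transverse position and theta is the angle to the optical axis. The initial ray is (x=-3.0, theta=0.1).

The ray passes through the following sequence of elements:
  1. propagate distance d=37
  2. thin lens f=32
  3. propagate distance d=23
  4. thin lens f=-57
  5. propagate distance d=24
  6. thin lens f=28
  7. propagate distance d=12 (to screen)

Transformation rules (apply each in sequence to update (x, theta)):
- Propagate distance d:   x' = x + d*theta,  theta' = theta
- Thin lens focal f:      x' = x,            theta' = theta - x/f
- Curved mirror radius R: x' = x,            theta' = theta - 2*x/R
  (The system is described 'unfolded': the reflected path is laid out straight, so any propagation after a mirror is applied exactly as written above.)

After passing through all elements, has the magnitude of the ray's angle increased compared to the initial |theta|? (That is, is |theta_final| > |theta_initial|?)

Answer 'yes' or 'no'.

Initial: x=-3.0000 theta=0.1000
After 1 (propagate distance d=37): x=0.7000 theta=0.1000
After 2 (thin lens f=32): x=0.7000 theta=5/64 (≈0.0781)
After 3 (propagate distance d=23): x=799/320 (≈2.4969) theta=5/64 (≈0.0781)
After 4 (thin lens f=-57): x=799/320 (≈2.4969) theta=139/1140 (≈0.1219)
After 5 (propagate distance d=24): x=32973/6080 (≈5.4232) theta=139/1140 (≈0.1219)
After 6 (thin lens f=28): x=32973/6080 (≈5.4232) theta=-36647/510720 (≈-0.0718)
After 7 (propagate distance d=12 (to screen)): x=48541/10640 (≈4.5621) theta=-36647/510720 (≈-0.0718)
|theta_initial|=0.1000 |theta_final|=36647/510720 (≈0.0718) -> not increased

Answer: no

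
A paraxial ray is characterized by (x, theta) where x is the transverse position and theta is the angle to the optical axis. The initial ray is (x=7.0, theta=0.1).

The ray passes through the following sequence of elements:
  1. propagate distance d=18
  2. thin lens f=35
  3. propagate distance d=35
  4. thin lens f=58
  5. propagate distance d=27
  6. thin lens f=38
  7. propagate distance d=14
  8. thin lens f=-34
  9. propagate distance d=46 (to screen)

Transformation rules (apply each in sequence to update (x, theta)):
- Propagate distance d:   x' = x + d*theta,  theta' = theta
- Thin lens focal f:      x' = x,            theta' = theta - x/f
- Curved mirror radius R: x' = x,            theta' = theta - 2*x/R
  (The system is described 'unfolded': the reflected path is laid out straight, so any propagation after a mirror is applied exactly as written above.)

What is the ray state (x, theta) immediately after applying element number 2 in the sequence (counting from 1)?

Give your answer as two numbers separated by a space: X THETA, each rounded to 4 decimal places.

Initial: x=7.0000 theta=0.1000
After 1 (propagate distance d=18): x=8.8000 theta=0.1000
After 2 (thin lens f=35): x=8.8000 theta=-53/350 (≈-0.1514)
Rounded to 4 decimal places: x = 8.8000, theta = -0.1514

Answer: 8.8000 -0.1514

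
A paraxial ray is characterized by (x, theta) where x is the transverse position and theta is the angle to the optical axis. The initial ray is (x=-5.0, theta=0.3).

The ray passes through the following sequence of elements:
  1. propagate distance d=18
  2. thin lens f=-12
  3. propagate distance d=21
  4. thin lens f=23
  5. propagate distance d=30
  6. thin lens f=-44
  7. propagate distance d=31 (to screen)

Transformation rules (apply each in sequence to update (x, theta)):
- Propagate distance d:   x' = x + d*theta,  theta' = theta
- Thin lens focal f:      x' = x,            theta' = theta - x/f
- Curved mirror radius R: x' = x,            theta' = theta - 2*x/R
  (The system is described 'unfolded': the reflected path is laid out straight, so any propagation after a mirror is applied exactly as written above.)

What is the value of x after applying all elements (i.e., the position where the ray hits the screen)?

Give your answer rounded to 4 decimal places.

Answer: 13.5659

Derivation:
Initial: x=-5.0000 theta=0.3000
After 1 (propagate distance d=18): x=0.4000 theta=0.3000
After 2 (thin lens f=-12): x=0.4000 theta=1/3 (≈0.3333)
After 3 (propagate distance d=21): x=7.4000 theta=1/3 (≈0.3333)
After 4 (thin lens f=23): x=7.4000 theta=4/345 (≈0.0116)
After 5 (propagate distance d=30): x=891/115 (≈7.7478) theta=4/345 (≈0.0116)
After 6 (thin lens f=-44): x=891/115 (≈7.7478) theta=259/1380 (≈0.1877)
After 7 (propagate distance d=31 (to screen)): x=18721/1380 (≈13.5659) theta=259/1380 (≈0.1877)
Rounded to 4 decimal places: x = 13.5659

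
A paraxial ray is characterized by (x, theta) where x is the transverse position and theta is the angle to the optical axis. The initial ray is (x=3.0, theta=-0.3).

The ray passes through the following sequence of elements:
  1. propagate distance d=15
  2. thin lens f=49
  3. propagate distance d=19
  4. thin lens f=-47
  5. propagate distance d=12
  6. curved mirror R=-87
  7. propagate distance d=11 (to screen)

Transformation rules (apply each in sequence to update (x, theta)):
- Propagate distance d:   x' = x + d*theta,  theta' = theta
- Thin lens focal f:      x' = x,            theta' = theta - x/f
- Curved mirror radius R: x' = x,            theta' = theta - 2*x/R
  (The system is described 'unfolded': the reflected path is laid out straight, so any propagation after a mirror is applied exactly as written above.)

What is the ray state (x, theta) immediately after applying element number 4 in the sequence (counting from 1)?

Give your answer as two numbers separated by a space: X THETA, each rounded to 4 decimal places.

Answer: -6.6184 -0.4102

Derivation:
Initial: x=3.0000 theta=-0.3000
After 1 (propagate distance d=15): x=-1.5000 theta=-0.3000
After 2 (thin lens f=49): x=-1.5000 theta=-66/245 (≈-0.2694)
After 3 (propagate distance d=19): x=-3243/490 (≈-6.6184) theta=-66/245 (≈-0.2694)
After 4 (thin lens f=-47): x=-3243/490 (≈-6.6184) theta=-201/490 (≈-0.4102)
Rounded to 4 decimal places: x = -6.6184, theta = -0.4102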